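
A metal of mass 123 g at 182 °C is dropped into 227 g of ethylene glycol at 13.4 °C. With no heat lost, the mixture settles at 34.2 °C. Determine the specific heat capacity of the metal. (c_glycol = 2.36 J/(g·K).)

c ≈ 0.613 J/(g·K)

Net heat exchanged in the isolated system is zero:
123×c×(34.2 − 182) + 227×2.36×(34.2 − 13.4) = 0
-18179 c = -11143
c = -11143/-18179 ≈ 0.6129 J/(g·K)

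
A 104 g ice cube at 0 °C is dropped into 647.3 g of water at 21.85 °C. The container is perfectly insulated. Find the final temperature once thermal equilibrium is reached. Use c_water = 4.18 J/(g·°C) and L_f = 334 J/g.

Net heat exchanged in the isolated system is zero:
latent heat to melt: 104×334 = 34736
  meltwater 0→T: 104×4.18×T = 434.72 T
  water: 2705.7(T − 21.85)
3140.4 T = 59120 − 34736 = 24384
T ≈ 7.76 °C. Since T > 0 °C, the all-ice-melts assumption holds.

T_f ≈ 7.8 °C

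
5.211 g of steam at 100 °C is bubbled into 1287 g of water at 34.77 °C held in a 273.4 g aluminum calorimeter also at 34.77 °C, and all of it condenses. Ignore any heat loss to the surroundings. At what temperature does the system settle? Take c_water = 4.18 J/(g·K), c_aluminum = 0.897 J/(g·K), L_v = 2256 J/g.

T_f ≈ 37.1 °C

Let T be the final temperature. ΣQ_i = 0:
condense steam: −5.211·2256 = −11756; condensed water 100 °C→T: 21.78(T − 100); original water: 5379.7(T − 34.77); aluminum cup: 273.4·0.897·(T − 34.77) = 245.24(T − 34.77)
5646.7 T = 11756 + 2178.2 + 195578 = 209512
T ≈ 37.10 °C, under the boiling point, so the assumption holds.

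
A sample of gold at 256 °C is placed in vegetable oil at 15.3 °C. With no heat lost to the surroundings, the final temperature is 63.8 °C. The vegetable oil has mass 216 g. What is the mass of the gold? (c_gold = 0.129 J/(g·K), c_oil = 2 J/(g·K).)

m ≈ 845 g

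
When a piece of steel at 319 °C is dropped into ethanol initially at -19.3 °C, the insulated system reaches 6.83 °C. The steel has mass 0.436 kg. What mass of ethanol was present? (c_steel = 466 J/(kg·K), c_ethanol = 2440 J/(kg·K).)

|Q_steel| = |Q_ethanol|:
0.436·466·(319 − 6.83) = m·2440·(6.83 − (-19.3))
63757 m = 63425  ⇒  m ≈ 0.9948 kg

m ≈ 0.995 kg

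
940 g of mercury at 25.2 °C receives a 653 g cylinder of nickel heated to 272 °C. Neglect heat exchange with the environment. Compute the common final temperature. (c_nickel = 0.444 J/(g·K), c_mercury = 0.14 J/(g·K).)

T_f ≈ 195.0 °C

T_f is the heat-capacity-weighted average of the initial temperatures:
T_f = (289.93*272 + 131.6*25.2) / (289.93 + 131.6)
    = 82178 / 421.53 ≈ 194.95 °C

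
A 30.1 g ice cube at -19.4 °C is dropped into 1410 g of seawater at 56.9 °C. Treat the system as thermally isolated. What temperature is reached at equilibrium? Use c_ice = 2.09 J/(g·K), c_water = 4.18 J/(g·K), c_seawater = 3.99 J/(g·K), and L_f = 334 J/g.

Heat gained plus heat lost sum to zero:
warm ice to 0 °C: 30.1×2.09×(0 − (-19.4)) = 1220.4
  melt ice: 30.1×334 = 10053
  warm the meltwater: 125.82 T
  seawater cools: 1410×3.99×(T − 56.9) = 5625.9(T − 56.9)
5751.7 T = 320114 − 11274 = 308840
T ≈ 53.70 °C (positive, so assuming full melt was valid).

T_f ≈ 53.7 °C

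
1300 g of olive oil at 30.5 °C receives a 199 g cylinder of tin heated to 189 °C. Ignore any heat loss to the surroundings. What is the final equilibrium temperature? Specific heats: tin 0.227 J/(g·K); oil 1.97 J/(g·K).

T_f ≈ 33.2 °C

Set heat shed by the hot body equal to heat absorbed by the cold body:
199×0.227×(189 − T) = 1300×1.97×(T − 30.5)
45.17(189 − T) = 2561(T − 30.5)
2606.2 T = 86648  ⇒  T ≈ 33.25 °C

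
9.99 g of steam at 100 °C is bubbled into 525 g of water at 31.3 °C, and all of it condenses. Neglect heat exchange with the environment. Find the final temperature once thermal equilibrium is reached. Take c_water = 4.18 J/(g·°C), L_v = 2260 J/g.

Sum of m c ΔT and latent-heat terms is zero:
steam→water at 100 °C releases m L_v = 9.99·2260 = 22577
  condensed water 100 °C→T: 41.76(T − 100)
  water warms: 525·4.18·(T − 31.3) = 2194.5(T − 31.3)
2236.3 T = 22577 + 4175.8 + 68688 = 95441
T ≈ 42.68 °C — below 100 °C, confirming all the steam condensed.

T_f ≈ 42.7 °C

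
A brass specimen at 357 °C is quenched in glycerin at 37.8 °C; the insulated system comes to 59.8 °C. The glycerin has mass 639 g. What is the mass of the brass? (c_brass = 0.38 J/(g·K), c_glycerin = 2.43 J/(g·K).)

m ≈ 302 g

Conservation of energy gives ΣQ = 0:
m×0.38×(59.8 − 357) + 639×2.43×(59.8 − 37.8) = 0
-112.94 m = -34161
m = -34161/-112.94 ≈ 302.5 g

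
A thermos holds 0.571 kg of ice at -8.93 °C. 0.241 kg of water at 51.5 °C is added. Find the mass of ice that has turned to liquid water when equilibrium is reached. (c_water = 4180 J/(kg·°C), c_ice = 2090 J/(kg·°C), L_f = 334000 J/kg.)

Water can give up m c ΔT = 0.241·4180·51.5 = 51880 J before reaching 0 °C.
Of that, 0.571·2090·8.93 = 10657 J goes to bring the ice to 0 °C, leaving 41223 J.
To melt every bit of ice: 0.571·334000 = 190714 J.
Since 41223 < 190714 J, not all the ice melts; equilibrium is at 0 °C.
m_melt = 41223 / L_f = 0.1234 kg.

m_melted ≈ 0.123 kg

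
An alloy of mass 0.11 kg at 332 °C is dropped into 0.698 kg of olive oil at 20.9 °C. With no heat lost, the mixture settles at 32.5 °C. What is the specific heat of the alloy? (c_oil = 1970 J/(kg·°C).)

Net heat exchanged in the isolated system is zero:
0.11×c×(32.5 − 332) + 0.698×1970×(32.5 − 20.9) = 0
-32.95 c = -15951
c = -15951/-32.95 ≈ 484.2 J/(kg·°C)

c ≈ 484 J/(kg·°C)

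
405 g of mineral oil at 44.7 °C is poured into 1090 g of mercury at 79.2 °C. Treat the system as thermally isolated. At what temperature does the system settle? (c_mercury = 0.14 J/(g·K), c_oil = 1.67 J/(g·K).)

T_f ≈ 51.1 °C

Set heat shed by the hot body equal to heat absorbed by the cold body:
1090·0.14·(79.2 − T) = 405·1.67·(T − 44.7)
152.6(79.2 − T) = 676.35(T − 44.7)
828.95 T = 42319  ⇒  T ≈ 51.05 °C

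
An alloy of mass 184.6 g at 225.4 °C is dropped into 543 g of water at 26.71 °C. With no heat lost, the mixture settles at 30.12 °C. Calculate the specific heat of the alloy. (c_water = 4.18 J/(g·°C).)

m_s c (T_s − T_f) = m_water c_water (T_f − T_0):
184.6·c·(225.4 − 30.12) = 543·4.18·(30.12 − 26.71)
36049 c = 7739.8  ⇒  c ≈ 0.2147 J/(g·°C)

c ≈ 0.215 J/(g·°C)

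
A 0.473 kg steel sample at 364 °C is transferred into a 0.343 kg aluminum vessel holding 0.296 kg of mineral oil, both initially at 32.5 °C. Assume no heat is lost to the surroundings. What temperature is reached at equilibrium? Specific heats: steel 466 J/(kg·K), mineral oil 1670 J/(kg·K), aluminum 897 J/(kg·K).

T_f ≈ 104.0 °C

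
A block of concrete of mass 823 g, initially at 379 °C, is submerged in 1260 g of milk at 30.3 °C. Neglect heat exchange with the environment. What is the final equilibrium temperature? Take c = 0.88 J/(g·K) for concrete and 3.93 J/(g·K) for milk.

T_f ≈ 74.8 °C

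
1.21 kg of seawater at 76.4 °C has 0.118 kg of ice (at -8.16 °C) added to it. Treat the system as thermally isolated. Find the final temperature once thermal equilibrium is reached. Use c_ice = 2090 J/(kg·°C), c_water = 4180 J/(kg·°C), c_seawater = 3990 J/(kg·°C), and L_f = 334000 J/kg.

Heat gained plus heat lost sum to zero:
warm ice to 0 °C: 0.118×2090×(0 − (-8.16)) = 2012.4; fusion: m_ice L_f = 0.118×334000 = 39412; meltwater 0→T: 0.118×4180×T = 493.24 T; seawater: 4827.9(T − 76.4)
5321.1 T = 368852 − 41424 = 327427
T ≈ 61.53 °C. Since T > 0 °C, the all-ice-melts assumption holds.

T_f ≈ 61.5 °C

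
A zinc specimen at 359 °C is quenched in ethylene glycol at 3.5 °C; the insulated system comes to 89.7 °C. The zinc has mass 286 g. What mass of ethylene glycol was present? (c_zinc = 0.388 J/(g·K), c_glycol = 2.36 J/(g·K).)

Taking heat into each body as positive, Σ m c ΔT = 0:
286·0.388·(89.7 − 359) + m·2.36·(89.7 − 3.5) = 0
203.43 m = 29884
m = 29884/203.43 ≈ 146.9 g

m ≈ 147 g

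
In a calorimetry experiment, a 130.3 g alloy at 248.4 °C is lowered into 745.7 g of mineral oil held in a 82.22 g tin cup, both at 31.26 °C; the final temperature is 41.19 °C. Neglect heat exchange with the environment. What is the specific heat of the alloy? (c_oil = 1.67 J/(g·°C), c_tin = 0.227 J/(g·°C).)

Energy conservation, ΣQ = 0:
130.3×c×(41.19 − 248.4) + 745.7×1.67×(41.19 − 31.26) + 82.22×0.227×(41.19 − 31.26) = 0
-26999 c = -12551
c = -12551/-26999 ≈ 0.4649 J/(g·°C)

c ≈ 0.465 J/(g·°C)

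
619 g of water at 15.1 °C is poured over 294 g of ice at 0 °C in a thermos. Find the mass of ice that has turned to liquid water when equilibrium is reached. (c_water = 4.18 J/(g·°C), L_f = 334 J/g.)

m_melted ≈ 117 g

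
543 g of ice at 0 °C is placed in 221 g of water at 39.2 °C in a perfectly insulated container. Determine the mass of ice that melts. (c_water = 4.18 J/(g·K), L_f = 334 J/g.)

Heat available from the water dropping to 0 °C: 221·4.18·39.2 = 36212 J.
Melting all 543 g of ice would need 543·334 = 181362 J.
Since 36212 < 181362 J, not all the ice melts; equilibrium is at 0 °C.
Mass melted = 36212/334 ≈ 108.4 g.

m_melted ≈ 108 g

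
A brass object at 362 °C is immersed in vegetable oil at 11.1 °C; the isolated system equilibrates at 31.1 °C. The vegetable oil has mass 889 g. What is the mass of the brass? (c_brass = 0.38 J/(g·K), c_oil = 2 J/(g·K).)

m ≈ 283 g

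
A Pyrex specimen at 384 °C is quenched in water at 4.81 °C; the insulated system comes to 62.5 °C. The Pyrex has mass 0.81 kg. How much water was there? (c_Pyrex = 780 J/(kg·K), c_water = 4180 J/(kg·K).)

m ≈ 0.842 kg

|Q_Pyrex| = |Q_water|:
0.81·780·(384 − 62.5) = m·4180·(62.5 − 4.81)
241144 m = 203124  ⇒  m ≈ 0.8423 kg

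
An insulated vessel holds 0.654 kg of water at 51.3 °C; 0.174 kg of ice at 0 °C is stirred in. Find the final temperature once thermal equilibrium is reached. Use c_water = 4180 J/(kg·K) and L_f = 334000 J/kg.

Sum of m c ΔT and latent-heat terms is zero:
latent heat to melt: 0.174·334000 = 58116
  meltwater 0→T: 0.174·4180·T = 727.32 T
  water: 2733.7(T − 51.3)
3461 T = 140240 − 58116 = 82124
T ≈ 23.73 °C. Since T > 0 °C, the all-ice-melts assumption holds.

T_f ≈ 23.7 °C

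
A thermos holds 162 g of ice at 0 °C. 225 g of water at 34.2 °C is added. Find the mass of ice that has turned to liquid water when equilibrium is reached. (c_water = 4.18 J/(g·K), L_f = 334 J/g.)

Heat available from the water dropping to 0 °C: 225×4.18×34.2 = 32165 J.
Fully melting the ice requires m_ice L_f = 162×334 = 54108 J.
That's not enough to melt it all — equilibrium is at 0 °C with ice remaining.
m_melt = 32165 / L_f = 96.3 g.

m_melted ≈ 96.3 g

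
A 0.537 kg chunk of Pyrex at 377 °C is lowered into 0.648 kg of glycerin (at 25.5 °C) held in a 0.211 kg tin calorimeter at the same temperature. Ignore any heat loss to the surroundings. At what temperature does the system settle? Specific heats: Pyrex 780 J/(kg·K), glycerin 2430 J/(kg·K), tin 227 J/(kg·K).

T_f ≈ 97.6 °C

Let T be the final temperature. ΣQ_i = 0:
0.537·780·(T − 377) + 0.648·2430·(T − 25.5) + 0.211·227·(T − 25.5) = 0
418.86(T − 377) + 1574.6(T − 25.5) + 47.9(T − 25.5) = 0
(418.86 + 1574.6 + 47.9) T = 418.86·377 + 1574.6·25.5 + 47.9·25.5
T = 199285/2041.4 ≈ 97.62 °C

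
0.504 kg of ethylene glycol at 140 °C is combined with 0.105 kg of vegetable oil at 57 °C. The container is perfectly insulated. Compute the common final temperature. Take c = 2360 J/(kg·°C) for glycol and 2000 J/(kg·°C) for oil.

T_f ≈ 127.5 °C

Energy conservation, ΣQ = 0:
0.504·2360·(T − 140) + 0.105·2000·(T − 57) = 0
1399.4 T = 178492
T = 178492 / 1399.4 = 128 °C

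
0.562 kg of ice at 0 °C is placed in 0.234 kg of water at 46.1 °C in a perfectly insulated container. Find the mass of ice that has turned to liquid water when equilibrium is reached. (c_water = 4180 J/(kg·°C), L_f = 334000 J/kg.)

m_melted ≈ 0.135 kg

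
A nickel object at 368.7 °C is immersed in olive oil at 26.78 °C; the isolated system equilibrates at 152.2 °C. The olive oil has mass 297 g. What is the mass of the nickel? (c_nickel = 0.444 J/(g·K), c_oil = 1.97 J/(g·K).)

m ≈ 763 g

Setting the total heat transfer to zero:
m·0.444·(152.2 − 368.7) + 297·1.97·(152.2 − 26.78) = 0
-96.13 m = -73382
m = -73382/-96.13 ≈ 763.4 g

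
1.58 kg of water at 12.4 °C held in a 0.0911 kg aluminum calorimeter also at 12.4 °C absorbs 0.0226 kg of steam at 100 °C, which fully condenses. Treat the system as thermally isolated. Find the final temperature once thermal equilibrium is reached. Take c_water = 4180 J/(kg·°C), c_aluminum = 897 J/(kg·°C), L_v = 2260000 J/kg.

Sum of m c ΔT and latent-heat terms is zero:
latent heat released on condensation: 0.0226·2260000 = 51076
  condensed water 100 °C→T: 94.47(T − 100)
  original water: 6604.4(T − 12.4)
  cup: 81.72(T − 12.4)
6780.6 T = 51076 + 9446.8 + 82908 = 143431
T ≈ 21.15 °C, under the boiling point, so the assumption holds.

T_f ≈ 21.2 °C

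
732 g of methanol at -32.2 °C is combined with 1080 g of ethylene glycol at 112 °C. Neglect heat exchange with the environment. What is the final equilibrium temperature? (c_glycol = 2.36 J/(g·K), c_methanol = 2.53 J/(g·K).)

T_f ≈ 51.3 °C

With ΣQ=0 the equilibrium temperature is the m·c-weighted mean:
T_f = (2548.8×112 + 1852×(-32.2)) / (2548.8 + 1852)
    = 225832 / 4400.8 ≈ 51.32 °C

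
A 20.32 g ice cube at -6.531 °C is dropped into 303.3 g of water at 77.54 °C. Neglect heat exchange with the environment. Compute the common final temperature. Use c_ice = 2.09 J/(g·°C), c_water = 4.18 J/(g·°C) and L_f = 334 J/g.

Sum of m c ΔT and latent-heat terms is zero:
ice -6.531→0 °C: 20.32×2.09×6.531 = 277.36; melt ice: 20.32×334 = 6786.9; warm the meltwater: 84.94 T; water cools: 303.3×4.18×(T − 77.54) = 1267.8(T − 77.54)
1352.7 T = 98305 − 7064.2 = 91241
T ≈ 67.45 °C. Since T > 0 °C, the all-ice-melts assumption holds.

T_f ≈ 67.4 °C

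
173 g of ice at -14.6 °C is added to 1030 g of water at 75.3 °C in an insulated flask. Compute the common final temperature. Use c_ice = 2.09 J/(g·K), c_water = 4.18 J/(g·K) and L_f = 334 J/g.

Taking heat into each body as positive, Σ m c ΔT = 0:
ice -14.6→0 °C: 173·2.09·14.6 = 5278.9; latent heat to melt: 173·334 = 57782; meltwater 0→T: 173·4.18·T = 723.14 T; water cools: 1030·4.18·(T − 75.3) = 4305.4(T − 75.3)
5028.5 T = 324197 − 63061 = 261136
T ≈ 51.93 °C (positive, so assuming full melt was valid).

T_f ≈ 51.9 °C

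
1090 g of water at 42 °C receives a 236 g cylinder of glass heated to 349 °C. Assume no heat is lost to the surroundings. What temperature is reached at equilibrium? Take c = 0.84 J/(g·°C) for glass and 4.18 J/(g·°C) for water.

T_f ≈ 54.8 °C

Net heat exchanged in the isolated system is zero:
236*0.84*(T − 349) + 1090*4.18*(T − 42) = 0
198.24(T − 349) + 4556.2(T − 42) = 0
(198.24 + 4556.2) T = 198.24*349 + 4556.2*42
T ≈ 54.80 °C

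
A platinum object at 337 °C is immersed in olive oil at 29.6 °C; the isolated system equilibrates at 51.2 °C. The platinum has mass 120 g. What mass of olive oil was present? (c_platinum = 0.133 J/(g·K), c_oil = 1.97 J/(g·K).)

|Q_platinum| = |Q_oil|:
120·0.133·(337 − 51.2) = m·1.97·(51.2 − 29.6)
42.55 m = 4561.4  ⇒  m ≈ 107.2 g

m ≈ 107 g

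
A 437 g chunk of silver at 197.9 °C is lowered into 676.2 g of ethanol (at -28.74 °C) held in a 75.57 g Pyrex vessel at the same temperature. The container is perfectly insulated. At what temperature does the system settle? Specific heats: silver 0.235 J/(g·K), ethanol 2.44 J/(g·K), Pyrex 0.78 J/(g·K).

Energy conservation, ΣQ = 0:
437×0.235×(T − 197.9) + 676.2×2.44×(T − (-28.74)) + 75.57×0.78×(T − (-28.74)) = 0
102.69(T − 197.9) + 1649.9(T − (-28.74)) + 58.94(T − (-28.74)) = 0
(102.69 + 1649.9 + 58.94) T = 102.69×197.9 + 1649.9×(-28.74) + 58.94×(-28.74)
T = -28790 / 1811.6 = -15.9 °C

T_f ≈ -15.9 °C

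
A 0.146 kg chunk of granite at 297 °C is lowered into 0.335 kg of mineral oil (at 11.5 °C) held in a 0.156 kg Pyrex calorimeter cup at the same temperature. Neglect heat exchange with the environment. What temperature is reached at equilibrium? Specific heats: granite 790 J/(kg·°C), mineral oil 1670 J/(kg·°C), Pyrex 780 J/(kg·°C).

T_f ≈ 52.8 °C

Conservation of energy gives ΣQ = 0:
0.146·790·(T − 297) + 0.335·1670·(T − 11.5) + 0.156·780·(T − 11.5) = 0
796.47 T = 42089
T = 42089 / 796.47 = 52.8 °C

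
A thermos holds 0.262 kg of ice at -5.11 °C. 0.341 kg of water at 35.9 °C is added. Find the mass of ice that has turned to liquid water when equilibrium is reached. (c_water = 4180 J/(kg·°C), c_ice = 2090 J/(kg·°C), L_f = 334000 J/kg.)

m_melted ≈ 0.145 kg

Cooling the water to 0 °C releases 0.341·4180·35.9 = 51171 J.
Warming the ice to 0 °C takes 0.262·2090·5.11 = 2798.1 J, leaving 48373 J for melting.
To melt every bit of ice: 0.262·334000 = 87508 J.
That's not enough to melt it all — equilibrium is at 0 °C with ice remaining.
m_melted·334000 = 48373  ⇒  m_melted ≈ 0.1448 kg.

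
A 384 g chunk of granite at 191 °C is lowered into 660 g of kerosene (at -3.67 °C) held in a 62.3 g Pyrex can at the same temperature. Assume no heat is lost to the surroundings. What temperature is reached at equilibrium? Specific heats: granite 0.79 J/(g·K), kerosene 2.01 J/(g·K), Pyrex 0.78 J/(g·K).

T_f ≈ 31.5 °C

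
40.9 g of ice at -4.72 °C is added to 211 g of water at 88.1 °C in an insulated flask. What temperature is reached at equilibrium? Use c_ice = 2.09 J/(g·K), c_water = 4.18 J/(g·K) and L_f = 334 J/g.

Net heat exchanged in the isolated system is zero:
warm ice to 0 °C: 40.9×2.09×(0 − (-4.72)) = 403.47; latent heat to melt: 40.9×334 = 13661; warm the meltwater: 170.96 T; water: 881.98(T − 88.1)
1052.9 T = 77702 − 14064 = 63638
T ≈ 60.44 °C. Since T > 0 °C, the all-ice-melts assumption holds.

T_f ≈ 60.4 °C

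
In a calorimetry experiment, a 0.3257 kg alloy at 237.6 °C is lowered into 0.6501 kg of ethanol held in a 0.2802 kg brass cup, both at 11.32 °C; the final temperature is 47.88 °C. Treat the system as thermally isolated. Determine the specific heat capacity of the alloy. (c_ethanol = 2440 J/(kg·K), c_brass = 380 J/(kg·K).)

c ≈ 1000 J/(kg·K)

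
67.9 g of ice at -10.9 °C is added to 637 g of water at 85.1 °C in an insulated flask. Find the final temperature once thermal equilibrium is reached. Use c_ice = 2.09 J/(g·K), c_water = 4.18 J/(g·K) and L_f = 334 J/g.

T_f ≈ 68.7 °C

Energy balance with sensible and latent terms:
warm ice to 0 °C: 67.9·2.09·(0 − (-10.9)) = 1546.8; fusion: m_ice L_f = 67.9·334 = 22679; warm the meltwater: 283.82 T; water cools: 637·4.18·(T − 85.1) = 2662.7(T − 85.1)
2946.5 T = 226592 − 24225 = 202367
T ≈ 68.68 °C (positive, so assuming full melt was valid).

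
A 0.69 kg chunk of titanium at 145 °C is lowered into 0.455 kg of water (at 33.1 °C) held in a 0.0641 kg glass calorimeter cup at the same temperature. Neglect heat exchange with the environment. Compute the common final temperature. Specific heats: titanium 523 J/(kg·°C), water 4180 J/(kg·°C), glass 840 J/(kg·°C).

T_f ≈ 50.5 °C

Let T be the final temperature. ΣQ_i = 0:
0.69·523·(T − 145) + 0.455·4180·(T − 33.1) + 0.0641·840·(T − 33.1) = 0
360.87(T − 145) + 1901.9(T − 33.1) + 53.84(T − 33.1) = 0
2316.6 T = 117061
T = 117061 / 2316.6 = 50.5 °C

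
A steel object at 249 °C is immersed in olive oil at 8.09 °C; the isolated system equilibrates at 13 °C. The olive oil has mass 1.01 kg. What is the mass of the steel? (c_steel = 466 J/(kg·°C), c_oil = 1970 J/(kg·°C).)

m ≈ 0.0888 kg

Heat lost by the steel = heat gained by the oil:
m×466×(249 − 13) = 1.01×1970×(13 − 8.09)
109976 m = 9769.4  ⇒  m ≈ 0.08883 kg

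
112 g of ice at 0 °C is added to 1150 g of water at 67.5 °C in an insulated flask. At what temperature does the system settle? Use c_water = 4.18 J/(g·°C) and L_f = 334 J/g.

Conservation of energy gives ΣQ = 0:
melt ice: 112·334 = 37408; meltwater 0→T: 112·4.18·T = 468.16 T; water cools: 1150·4.18·(T − 67.5) = 4807(T − 67.5)
5275.2 T = 324472 − 37408 = 287064
T ≈ 54.42 °C. Since T > 0 °C, the all-ice-melts assumption holds.

T_f ≈ 54.4 °C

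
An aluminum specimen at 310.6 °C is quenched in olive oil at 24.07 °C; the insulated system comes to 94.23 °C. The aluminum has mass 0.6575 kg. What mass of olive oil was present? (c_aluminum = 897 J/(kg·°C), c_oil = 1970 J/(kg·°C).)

Heat lost by the aluminum = heat gained by the oil:
0.6575·897·(310.6 − 94.23) = m·1970·(94.23 − 24.07)
138215 m = 127610  ⇒  m ≈ 0.9233 kg

m ≈ 0.923 kg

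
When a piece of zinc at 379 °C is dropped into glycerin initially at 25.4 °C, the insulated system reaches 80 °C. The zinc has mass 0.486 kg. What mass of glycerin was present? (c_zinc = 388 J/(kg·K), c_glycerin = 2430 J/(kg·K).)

m ≈ 0.425 kg

Conservation of energy gives ΣQ = 0:
0.486·388·(80 − 379) + m·2430·(80 − 25.4) = 0
132678 m = 56382
m = 56382/132678 ≈ 0.425 kg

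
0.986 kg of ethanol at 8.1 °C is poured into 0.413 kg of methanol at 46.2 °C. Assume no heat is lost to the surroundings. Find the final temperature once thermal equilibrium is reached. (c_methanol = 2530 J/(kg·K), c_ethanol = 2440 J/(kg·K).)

Heat gained plus heat lost sum to zero:
0.413*2530*(T − 46.2) + 0.986*2440*(T − 8.1) = 0
1044.9(T − 46.2) + 2405.8(T − 8.1) = 0
(1044.9 + 2405.8) T = 1044.9*46.2 + 2405.8*8.1
T ≈ 19.64 °C

T_f ≈ 19.6 °C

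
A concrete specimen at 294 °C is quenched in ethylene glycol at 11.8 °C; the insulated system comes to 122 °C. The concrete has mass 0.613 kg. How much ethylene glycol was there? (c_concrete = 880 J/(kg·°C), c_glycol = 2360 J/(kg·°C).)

Heat lost by the concrete = heat gained by the glycol:
0.613×880×(294 − 122) = m×2360×(122 − 11.8)
260072 m = 92784  ⇒  m ≈ 0.3568 kg

m ≈ 0.357 kg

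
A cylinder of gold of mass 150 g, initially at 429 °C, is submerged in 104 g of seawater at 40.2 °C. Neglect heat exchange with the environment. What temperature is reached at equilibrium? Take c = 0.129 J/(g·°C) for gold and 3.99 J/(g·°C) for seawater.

T_f ≈ 57.5 °C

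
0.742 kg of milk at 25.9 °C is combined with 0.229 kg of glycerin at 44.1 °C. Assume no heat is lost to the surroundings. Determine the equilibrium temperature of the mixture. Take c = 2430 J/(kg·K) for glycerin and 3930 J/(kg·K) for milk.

T_f ≈ 28.8 °C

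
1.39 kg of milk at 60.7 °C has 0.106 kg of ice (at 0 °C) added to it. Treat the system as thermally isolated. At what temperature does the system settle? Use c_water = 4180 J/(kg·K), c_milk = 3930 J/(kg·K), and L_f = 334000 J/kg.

T_f ≈ 50.2 °C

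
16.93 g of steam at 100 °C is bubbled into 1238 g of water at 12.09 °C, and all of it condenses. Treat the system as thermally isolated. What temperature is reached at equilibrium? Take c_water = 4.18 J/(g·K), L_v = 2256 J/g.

Net heat exchanged in the isolated system is zero:
condense steam: −16.93×2256 = −38194; condensed water 100 °C→T: 70.77(T − 100); original water: 5174.8(T − 12.09)
5245.6 T = 38194 + 7076.7 + 62564 = 107835
T ≈ 20.56 °C — below 100 °C, confirming all the steam condensed.

T_f ≈ 20.6 °C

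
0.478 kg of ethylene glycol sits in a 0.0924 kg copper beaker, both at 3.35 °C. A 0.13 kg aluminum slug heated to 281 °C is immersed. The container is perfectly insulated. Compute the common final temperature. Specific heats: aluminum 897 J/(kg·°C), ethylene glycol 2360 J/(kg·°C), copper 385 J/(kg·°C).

T_f ≈ 28.6 °C

Let T be the final temperature. ΣQ_i = 0:
0.13·897·(T − 281) + 0.478·2360·(T − 3.35) + 0.0924·385·(T − 3.35) = 0
116.61(T − 281) + 1128.1(T − 3.35) + 35.57(T − 3.35) = 0
1280.3 T = 36666
T = 36666/1280.3 ≈ 28.64 °C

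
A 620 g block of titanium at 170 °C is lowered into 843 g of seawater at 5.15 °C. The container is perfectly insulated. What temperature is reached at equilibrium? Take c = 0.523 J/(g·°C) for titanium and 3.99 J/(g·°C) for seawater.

Taking heat into each body as positive, Σ m c ΔT = 0:
620*0.523*(T − 170) + 843*3.99*(T − 5.15) = 0
324.26(T − 170) + 3363.6(T − 5.15) = 0
(324.26 + 3363.6) T = 324.26*170 + 3363.6*5.15
T ≈ 19.64 °C

T_f ≈ 19.6 °C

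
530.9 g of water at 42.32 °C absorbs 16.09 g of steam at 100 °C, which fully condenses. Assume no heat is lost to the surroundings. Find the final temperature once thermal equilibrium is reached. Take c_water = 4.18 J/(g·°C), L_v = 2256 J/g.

Let T be the final temperature. ΣQ_i = 0:
condense steam: −16.09×2256 = −36299
  condensate cools 100→T: 16.09×4.18×(T − 100) = 67.26(T − 100)
  original water: 2219.2(T − 42.32)
2286.4 T = 36299 + 6725.6 + 93915 = 136940
T ≈ 59.89 °C — below 100 °C, confirming all the steam condensed.

T_f ≈ 59.9 °C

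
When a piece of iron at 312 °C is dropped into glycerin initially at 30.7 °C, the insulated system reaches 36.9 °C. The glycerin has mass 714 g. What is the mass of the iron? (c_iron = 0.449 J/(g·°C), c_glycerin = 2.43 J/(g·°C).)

m ≈ 87.1 g

Conservation of energy gives ΣQ = 0:
m×0.449×(36.9 − 312) + 714×2.43×(36.9 − 30.7) = 0
-123.52 m = -10757
m = -10757/-123.52 ≈ 87.09 g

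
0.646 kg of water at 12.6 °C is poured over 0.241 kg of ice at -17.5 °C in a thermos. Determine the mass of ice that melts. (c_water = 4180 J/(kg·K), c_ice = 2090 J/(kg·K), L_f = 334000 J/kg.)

m_melted ≈ 0.0755 kg

Heat available from the water dropping to 0 °C: 0.646×4180×12.6 = 34024 J.
Of that, 0.241×2090×17.5 = 8814.6 J goes to bring the ice to 0 °C, leaving 25209 J.
To melt every bit of ice: 0.241×334000 = 80494 J.
That's not enough to melt it all — equilibrium is at 0 °C with ice remaining.
m_melted×334000 = 25209  ⇒  m_melted ≈ 0.07548 kg.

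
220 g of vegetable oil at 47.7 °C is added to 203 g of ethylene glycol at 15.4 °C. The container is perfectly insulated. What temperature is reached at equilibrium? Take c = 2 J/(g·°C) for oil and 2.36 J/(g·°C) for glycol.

T_f = Σ m_i c_i T_i / Σ m_i c_i:
T_f = (440*47.7 + 479.08*15.4) / (440 + 479.08)
    = 28366 / 919.08 ≈ 30.86 °C

T_f ≈ 30.9 °C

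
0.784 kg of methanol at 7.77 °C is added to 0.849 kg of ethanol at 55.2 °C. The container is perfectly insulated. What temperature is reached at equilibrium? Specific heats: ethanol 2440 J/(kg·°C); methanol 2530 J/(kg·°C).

T_f ≈ 32.0 °C

Heat gained plus heat lost sum to zero:
0.849*2440*(T − 55.2) + 0.784*2530*(T − 7.77) = 0
2071.6(T − 55.2) + 1983.5(T − 7.77) = 0
4055.1 T = 129762
T ≈ 32.00 °C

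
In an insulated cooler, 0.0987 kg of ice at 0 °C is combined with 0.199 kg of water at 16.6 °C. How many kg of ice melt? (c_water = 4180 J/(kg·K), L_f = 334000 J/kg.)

Water can give up m c ΔT = 0.199×4180×16.6 = 13808 J before reaching 0 °C.
Melting all 0.0987 kg of ice would need 0.0987×334000 = 32966 J.
That's not enough to melt it all — equilibrium is at 0 °C with ice remaining.
m_melt = 13808 / L_f = 0.04134 kg.

m_melted ≈ 0.0413 kg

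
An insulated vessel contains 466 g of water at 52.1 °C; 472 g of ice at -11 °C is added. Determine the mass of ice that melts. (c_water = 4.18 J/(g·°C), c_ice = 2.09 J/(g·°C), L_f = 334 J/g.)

m_melted ≈ 271 g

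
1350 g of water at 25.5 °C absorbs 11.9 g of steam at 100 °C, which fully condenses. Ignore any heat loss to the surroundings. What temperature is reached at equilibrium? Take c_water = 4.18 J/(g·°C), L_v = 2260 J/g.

Heat gained plus heat lost sum to zero:
condense steam: −11.9×2260 = −26894; condensed water 100 °C→T: 49.74(T − 100); original water: 5643(T − 25.5)
5692.7 T = 26894 + 4974.2 + 143896 = 175765
T ≈ 30.88 °C — below 100 °C, confirming all the steam condensed.

T_f ≈ 30.9 °C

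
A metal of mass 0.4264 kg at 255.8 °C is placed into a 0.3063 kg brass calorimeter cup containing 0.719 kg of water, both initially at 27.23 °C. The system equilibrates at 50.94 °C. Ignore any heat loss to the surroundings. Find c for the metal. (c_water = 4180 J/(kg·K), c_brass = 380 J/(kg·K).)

c ≈ 847 J/(kg·K)

Net heat exchanged in the isolated system is zero:
0.4264·c·(50.94 − 255.8) + 0.719·4180·(50.94 − 27.23) + 0.3063·380·(50.94 − 27.23) = 0
-87.35 c = -74018
c = -74018/-87.35 ≈ 847.4 J/(kg·K)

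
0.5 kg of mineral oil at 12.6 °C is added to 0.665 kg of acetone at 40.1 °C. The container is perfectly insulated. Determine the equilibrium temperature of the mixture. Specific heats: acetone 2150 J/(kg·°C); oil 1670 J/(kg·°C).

Taking heat into each body as positive, Σ m c ΔT = 0:
0.665×2150×(T − 40.1) + 0.5×1670×(T − 12.6) = 0
(1429.8 + 835) T = 1429.8×40.1 + 835×12.6
T = 67854/2264.8 ≈ 29.96 °C

T_f ≈ 30.0 °C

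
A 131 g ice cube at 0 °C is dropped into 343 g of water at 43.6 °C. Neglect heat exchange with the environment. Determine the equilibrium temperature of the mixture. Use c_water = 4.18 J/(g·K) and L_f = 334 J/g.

Sum of m c ΔT and latent-heat terms is zero:
fusion: m_ice L_f = 131×334 = 43754
  meltwater 0→T: 131×4.18×T = 547.58 T
  water: 1433.7(T − 43.6)
1981.3 T = 62511 − 43754 = 18757
T ≈ 9.47 °C. Since T > 0 °C, the all-ice-melts assumption holds.

T_f ≈ 9.5 °C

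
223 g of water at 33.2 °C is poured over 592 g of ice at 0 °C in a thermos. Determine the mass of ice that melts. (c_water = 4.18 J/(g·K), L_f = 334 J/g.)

m_melted ≈ 92.7 g

Heat available from the water dropping to 0 °C: 223×4.18×33.2 = 30947 J.
To melt every bit of ice: 592×334 = 197728 J.
30947 J < 197728 J, so only part of the ice melts and the system sits at 0 °C.
Mass melted = 30947/334 ≈ 92.66 g.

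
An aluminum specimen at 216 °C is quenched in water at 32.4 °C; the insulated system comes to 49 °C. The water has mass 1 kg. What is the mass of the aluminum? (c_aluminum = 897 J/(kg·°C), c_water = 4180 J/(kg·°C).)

m ≈ 0.463 kg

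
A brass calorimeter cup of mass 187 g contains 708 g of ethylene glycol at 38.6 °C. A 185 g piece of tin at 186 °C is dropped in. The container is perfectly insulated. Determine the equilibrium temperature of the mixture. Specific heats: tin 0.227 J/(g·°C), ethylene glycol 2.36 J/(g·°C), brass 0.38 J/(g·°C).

Conservation of energy gives ΣQ = 0:
185·0.227·(T − 186) + 708·2.36·(T − 38.6) + 187·0.38·(T − 38.6) = 0
42(T − 186) + 1670.9(T − 38.6) + 71.06(T − 38.6) = 0
1783.9 T = 75050
T = 75050/1783.9 ≈ 42.07 °C

T_f ≈ 42.1 °C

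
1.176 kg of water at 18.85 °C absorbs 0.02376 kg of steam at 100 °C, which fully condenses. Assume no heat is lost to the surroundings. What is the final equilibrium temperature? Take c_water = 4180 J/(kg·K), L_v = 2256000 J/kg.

T_f ≈ 31.1 °C

Net heat exchanged in the isolated system is zero:
latent heat released on condensation: 0.02376·2256000 = 53603; condensed water 100 °C→T: 99.32(T − 100); water warms: 1.176·4180·(T − 18.85) = 4915.7(T − 18.85)
5015 T = 53603 + 9931.7 + 92661 = 156195
T ≈ 31.15 °C, under the boiling point, so the assumption holds.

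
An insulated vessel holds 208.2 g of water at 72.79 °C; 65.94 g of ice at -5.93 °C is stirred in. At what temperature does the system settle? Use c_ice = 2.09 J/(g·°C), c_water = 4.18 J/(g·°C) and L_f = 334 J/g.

Energy balance with sensible and latent terms:
warm ice to 0 °C: 65.94·2.09·(0 − (-5.93)) = 817.24
  latent heat to melt: 65.94·334 = 22024
  meltwater 0→T: 65.94·4.18·T = 275.63 T
  water: 870.28(T − 72.79)
1145.9 T = 63347 − 22841 = 40506
T ≈ 35.35 °C — above 0 °C, consistent with complete melting.

T_f ≈ 35.3 °C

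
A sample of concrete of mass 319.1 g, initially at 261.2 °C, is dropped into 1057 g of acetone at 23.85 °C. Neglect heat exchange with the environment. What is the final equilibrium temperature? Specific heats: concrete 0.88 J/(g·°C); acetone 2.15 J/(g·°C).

T_f ≈ 50.0 °C

Energy conservation, ΣQ = 0:
319.1×0.88×(T − 261.2) + 1057×2.15×(T − 23.85) = 0
2553.4 T = 127547
T = 127547 / 2553.4 = 50 °C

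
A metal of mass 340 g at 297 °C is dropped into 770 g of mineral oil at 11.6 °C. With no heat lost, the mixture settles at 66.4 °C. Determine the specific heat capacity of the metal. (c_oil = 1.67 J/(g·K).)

Net heat exchanged in the isolated system is zero:
340×c×(66.4 − 297) + 770×1.67×(66.4 − 11.6) = 0
-78404 c = -70467
c = -70467/-78404 ≈ 0.8988 J/(g·K)

c ≈ 0.899 J/(g·K)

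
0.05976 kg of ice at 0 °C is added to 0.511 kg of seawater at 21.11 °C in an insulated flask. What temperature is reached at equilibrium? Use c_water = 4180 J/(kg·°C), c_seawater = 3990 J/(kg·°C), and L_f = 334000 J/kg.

T_f ≈ 10.1 °C

Taking heat into each body as positive, Σ m c ΔT = 0:
latent heat to melt: 0.05976·334000 = 19960; warm the meltwater: 249.8 T; seawater: 2038.9(T − 21.11)
2288.7 T = 43041 − 19960 = 23081
T ≈ 10.08 °C (positive, so assuming full melt was valid).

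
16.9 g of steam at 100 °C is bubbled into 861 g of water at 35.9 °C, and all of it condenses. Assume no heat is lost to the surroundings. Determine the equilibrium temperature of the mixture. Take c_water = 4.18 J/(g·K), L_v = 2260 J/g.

T_f ≈ 47.5 °C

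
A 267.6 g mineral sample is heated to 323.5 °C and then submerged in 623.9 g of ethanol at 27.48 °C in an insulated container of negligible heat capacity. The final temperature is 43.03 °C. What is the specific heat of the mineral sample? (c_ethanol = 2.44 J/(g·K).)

Conservation of energy gives ΣQ = 0:
267.6×c×(43.03 − 323.5) + 623.9×2.44×(43.03 − 27.48) = 0
-75054 c = -23672
c = -23672/-75054 ≈ 0.3154 J/(g·K)

c ≈ 0.315 J/(g·K)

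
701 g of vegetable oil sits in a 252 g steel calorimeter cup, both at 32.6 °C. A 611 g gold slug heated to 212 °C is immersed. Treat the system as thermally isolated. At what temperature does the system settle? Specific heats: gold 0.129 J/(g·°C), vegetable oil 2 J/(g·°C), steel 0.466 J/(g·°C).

T_f ≈ 41.4 °C

Heat gained plus heat lost sum to zero:
611×0.129×(T − 212) + 701×2×(T − 32.6) + 252×0.466×(T − 32.6) = 0
78.82(T − 212) + 1402(T − 32.6) + 117.43(T − 32.6) = 0
1598.3 T = 66243
T = 66243/1598.3 ≈ 41.45 °C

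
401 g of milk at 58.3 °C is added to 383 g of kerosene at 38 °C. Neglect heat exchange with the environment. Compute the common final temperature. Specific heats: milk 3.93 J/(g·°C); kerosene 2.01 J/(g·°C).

Heat lost by the milk equals heat gained by the kerosene:
401*3.93*(58.3 − T) = 383*2.01*(T − 38)
1575.9(58.3 − T) = 769.83(T − 38)
2345.8 T = 121130  ⇒  T ≈ 51.64 °C

T_f ≈ 51.6 °C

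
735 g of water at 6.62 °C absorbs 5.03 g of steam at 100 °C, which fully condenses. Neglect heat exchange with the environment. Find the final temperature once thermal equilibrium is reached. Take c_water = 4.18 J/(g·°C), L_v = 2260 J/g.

T_f ≈ 10.9 °C

Energy balance with sensible and latent terms:
condense steam: −5.03×2260 = −11368
  condensate cools 100→T: 5.03×4.18×(T − 100) = 21.03(T − 100)
  original water: 3072.3(T − 6.62)
3093.3 T = 11368 + 2102.5 + 20339 = 33809
T ≈ 10.93 °C — below 100 °C, confirming all the steam condensed.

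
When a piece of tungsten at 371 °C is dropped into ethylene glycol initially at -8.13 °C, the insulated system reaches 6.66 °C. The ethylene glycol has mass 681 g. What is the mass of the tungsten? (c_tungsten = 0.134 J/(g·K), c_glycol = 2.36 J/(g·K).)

m ≈ 487 g

Heat lost by the tungsten = heat gained by the glycol:
m×0.134×(371 − 6.66) = 681×2.36×(6.66 − (-8.13))
48.82 m = 23770  ⇒  m ≈ 486.9 g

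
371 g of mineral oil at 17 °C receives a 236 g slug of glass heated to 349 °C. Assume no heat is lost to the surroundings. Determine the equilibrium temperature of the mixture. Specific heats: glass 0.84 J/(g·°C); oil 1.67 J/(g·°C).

T_f ≈ 97.5 °C

Let T be the final temperature. ΣQ_i = 0:
236*0.84*(T − 349) + 371*1.67*(T − 17) = 0
817.81 T = 79718
T = 79718/817.81 ≈ 97.48 °C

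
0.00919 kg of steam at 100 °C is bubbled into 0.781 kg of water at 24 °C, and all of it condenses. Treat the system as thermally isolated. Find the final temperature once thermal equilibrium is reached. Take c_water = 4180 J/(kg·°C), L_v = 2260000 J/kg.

Conservation of energy gives ΣQ = 0:
condense steam: −0.00919·2260000 = −20769; condensed water 100 °C→T: 38.41(T − 100); original water: 3264.6(T − 24)
3303 T = 20769 + 3841.4 + 78350 = 102961
T ≈ 31.17 °C, under the boiling point, so the assumption holds.

T_f ≈ 31.2 °C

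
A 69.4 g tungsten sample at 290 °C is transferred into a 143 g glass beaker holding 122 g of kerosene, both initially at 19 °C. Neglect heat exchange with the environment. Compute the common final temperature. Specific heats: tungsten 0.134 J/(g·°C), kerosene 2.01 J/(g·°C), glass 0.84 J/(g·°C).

Conservation of energy gives ΣQ = 0:
69.4·0.134·(T − 290) + 122·2.01·(T − 19) + 143·0.84·(T − 19) = 0
(9.3 + 245.22 + 120.12) T = 9.3·290 + 245.22·19 + 120.12·19
T ≈ 25.73 °C

T_f ≈ 25.7 °C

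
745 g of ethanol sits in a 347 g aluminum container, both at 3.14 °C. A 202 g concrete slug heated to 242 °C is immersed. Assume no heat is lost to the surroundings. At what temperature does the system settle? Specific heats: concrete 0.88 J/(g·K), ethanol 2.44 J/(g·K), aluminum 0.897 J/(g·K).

Let T be the final temperature. ΣQ_i = 0:
202*0.88*(T − 242) + 745*2.44*(T − 3.14) + 347*0.897*(T − 3.14) = 0
177.76(T − 242) + 1817.8(T − 3.14) + 311.26(T − 3.14) = 0
2306.8 T = 49703
T = 49703 / 2306.8 = 21.5 °C

T_f ≈ 21.5 °C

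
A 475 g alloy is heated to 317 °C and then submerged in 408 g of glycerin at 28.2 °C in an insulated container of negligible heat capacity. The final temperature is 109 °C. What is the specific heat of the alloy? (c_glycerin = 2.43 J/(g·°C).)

Heat lost by the alloy = heat gained by the glycerin:
475·c·(317 − 109) = 408·2.43·(109 − 28.2)
98800 c = 80108  ⇒  c ≈ 0.8108 J/(g·°C)

c ≈ 0.811 J/(g·°C)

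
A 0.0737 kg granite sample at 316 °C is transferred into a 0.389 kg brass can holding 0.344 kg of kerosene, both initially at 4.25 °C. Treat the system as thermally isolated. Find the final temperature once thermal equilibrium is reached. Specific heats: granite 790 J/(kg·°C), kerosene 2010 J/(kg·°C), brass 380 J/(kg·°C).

Net heat exchanged in the isolated system is zero:
0.0737·790·(T − 316) + 0.344·2010·(T − 4.25) + 0.389·380·(T − 4.25) = 0
58.22(T − 316) + 691.44(T − 4.25) + 147.82(T − 4.25) = 0
897.48 T = 21965
T ≈ 24.47 °C

T_f ≈ 24.5 °C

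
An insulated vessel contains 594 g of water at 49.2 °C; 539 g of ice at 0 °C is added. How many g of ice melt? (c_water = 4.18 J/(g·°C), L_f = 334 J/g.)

Cooling the water to 0 °C releases 594·4.18·49.2 = 122160 J.
Melting all 539 g of ice would need 539·334 = 180026 J.
That's not enough to melt it all — equilibrium is at 0 °C with ice remaining.
Mass melted = 122160/334 ≈ 365.7 g.

m_melted ≈ 366 g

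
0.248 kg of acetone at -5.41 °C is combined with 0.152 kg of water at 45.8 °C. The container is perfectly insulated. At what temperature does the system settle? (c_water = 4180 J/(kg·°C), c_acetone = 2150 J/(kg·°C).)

T_f ≈ 22.4 °C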